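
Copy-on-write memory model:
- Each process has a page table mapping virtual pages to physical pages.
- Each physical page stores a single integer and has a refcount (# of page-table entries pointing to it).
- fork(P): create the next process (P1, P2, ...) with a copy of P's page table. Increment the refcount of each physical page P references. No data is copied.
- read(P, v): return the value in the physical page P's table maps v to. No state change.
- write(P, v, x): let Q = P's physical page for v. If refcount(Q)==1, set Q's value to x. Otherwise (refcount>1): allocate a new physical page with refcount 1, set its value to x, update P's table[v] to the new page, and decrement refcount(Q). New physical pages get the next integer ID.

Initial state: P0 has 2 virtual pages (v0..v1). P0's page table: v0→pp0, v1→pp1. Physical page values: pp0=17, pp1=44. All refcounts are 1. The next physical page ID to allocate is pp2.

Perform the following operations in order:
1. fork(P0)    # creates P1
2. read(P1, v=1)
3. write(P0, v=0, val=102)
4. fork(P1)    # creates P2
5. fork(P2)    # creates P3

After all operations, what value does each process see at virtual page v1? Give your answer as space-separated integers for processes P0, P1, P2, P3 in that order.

Answer: 44 44 44 44

Derivation:
Op 1: fork(P0) -> P1. 2 ppages; refcounts: pp0:2 pp1:2
Op 2: read(P1, v1) -> 44. No state change.
Op 3: write(P0, v0, 102). refcount(pp0)=2>1 -> COPY to pp2. 3 ppages; refcounts: pp0:1 pp1:2 pp2:1
Op 4: fork(P1) -> P2. 3 ppages; refcounts: pp0:2 pp1:3 pp2:1
Op 5: fork(P2) -> P3. 3 ppages; refcounts: pp0:3 pp1:4 pp2:1
P0: v1 -> pp1 = 44
P1: v1 -> pp1 = 44
P2: v1 -> pp1 = 44
P3: v1 -> pp1 = 44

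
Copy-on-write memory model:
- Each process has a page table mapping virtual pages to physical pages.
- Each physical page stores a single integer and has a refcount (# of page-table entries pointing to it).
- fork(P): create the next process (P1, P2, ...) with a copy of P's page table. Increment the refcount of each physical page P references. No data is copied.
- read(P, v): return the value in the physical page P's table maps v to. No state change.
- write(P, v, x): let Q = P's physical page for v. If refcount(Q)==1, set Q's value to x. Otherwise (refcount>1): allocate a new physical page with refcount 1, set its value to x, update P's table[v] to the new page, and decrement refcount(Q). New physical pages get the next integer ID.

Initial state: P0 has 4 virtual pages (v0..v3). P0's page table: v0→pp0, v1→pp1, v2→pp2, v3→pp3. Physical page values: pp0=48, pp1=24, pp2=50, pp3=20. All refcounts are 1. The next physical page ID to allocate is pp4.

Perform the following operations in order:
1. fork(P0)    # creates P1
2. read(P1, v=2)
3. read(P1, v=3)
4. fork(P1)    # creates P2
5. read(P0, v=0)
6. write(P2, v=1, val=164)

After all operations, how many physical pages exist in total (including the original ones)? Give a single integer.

Op 1: fork(P0) -> P1. 4 ppages; refcounts: pp0:2 pp1:2 pp2:2 pp3:2
Op 2: read(P1, v2) -> 50. No state change.
Op 3: read(P1, v3) -> 20. No state change.
Op 4: fork(P1) -> P2. 4 ppages; refcounts: pp0:3 pp1:3 pp2:3 pp3:3
Op 5: read(P0, v0) -> 48. No state change.
Op 6: write(P2, v1, 164). refcount(pp1)=3>1 -> COPY to pp4. 5 ppages; refcounts: pp0:3 pp1:2 pp2:3 pp3:3 pp4:1

Answer: 5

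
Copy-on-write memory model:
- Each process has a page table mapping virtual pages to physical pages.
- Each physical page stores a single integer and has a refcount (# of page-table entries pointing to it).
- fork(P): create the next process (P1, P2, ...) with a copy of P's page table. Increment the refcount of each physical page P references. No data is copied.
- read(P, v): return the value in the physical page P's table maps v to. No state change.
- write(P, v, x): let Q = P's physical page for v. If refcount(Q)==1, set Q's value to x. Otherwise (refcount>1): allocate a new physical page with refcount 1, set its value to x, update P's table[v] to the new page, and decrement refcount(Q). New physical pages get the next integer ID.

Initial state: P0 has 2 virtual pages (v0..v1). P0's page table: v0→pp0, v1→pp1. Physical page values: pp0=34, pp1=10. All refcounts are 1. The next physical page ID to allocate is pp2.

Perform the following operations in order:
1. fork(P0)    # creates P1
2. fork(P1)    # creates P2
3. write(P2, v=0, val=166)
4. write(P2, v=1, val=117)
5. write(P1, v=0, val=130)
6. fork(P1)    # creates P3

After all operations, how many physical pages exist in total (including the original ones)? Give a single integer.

Answer: 5

Derivation:
Op 1: fork(P0) -> P1. 2 ppages; refcounts: pp0:2 pp1:2
Op 2: fork(P1) -> P2. 2 ppages; refcounts: pp0:3 pp1:3
Op 3: write(P2, v0, 166). refcount(pp0)=3>1 -> COPY to pp2. 3 ppages; refcounts: pp0:2 pp1:3 pp2:1
Op 4: write(P2, v1, 117). refcount(pp1)=3>1 -> COPY to pp3. 4 ppages; refcounts: pp0:2 pp1:2 pp2:1 pp3:1
Op 5: write(P1, v0, 130). refcount(pp0)=2>1 -> COPY to pp4. 5 ppages; refcounts: pp0:1 pp1:2 pp2:1 pp3:1 pp4:1
Op 6: fork(P1) -> P3. 5 ppages; refcounts: pp0:1 pp1:3 pp2:1 pp3:1 pp4:2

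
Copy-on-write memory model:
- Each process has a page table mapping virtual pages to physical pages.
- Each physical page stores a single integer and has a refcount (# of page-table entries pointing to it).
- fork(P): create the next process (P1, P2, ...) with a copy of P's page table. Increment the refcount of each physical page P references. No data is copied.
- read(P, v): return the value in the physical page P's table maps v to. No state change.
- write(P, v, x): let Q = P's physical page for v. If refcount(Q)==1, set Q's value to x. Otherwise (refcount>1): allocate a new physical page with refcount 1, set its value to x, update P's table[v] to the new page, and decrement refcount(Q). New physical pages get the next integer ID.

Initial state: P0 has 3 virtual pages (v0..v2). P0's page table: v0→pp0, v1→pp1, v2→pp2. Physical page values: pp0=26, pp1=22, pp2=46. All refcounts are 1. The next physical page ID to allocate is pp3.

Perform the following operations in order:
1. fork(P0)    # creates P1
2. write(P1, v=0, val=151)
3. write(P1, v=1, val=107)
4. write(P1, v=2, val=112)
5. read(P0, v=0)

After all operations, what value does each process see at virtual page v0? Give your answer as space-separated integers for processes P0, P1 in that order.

Answer: 26 151

Derivation:
Op 1: fork(P0) -> P1. 3 ppages; refcounts: pp0:2 pp1:2 pp2:2
Op 2: write(P1, v0, 151). refcount(pp0)=2>1 -> COPY to pp3. 4 ppages; refcounts: pp0:1 pp1:2 pp2:2 pp3:1
Op 3: write(P1, v1, 107). refcount(pp1)=2>1 -> COPY to pp4. 5 ppages; refcounts: pp0:1 pp1:1 pp2:2 pp3:1 pp4:1
Op 4: write(P1, v2, 112). refcount(pp2)=2>1 -> COPY to pp5. 6 ppages; refcounts: pp0:1 pp1:1 pp2:1 pp3:1 pp4:1 pp5:1
Op 5: read(P0, v0) -> 26. No state change.
P0: v0 -> pp0 = 26
P1: v0 -> pp3 = 151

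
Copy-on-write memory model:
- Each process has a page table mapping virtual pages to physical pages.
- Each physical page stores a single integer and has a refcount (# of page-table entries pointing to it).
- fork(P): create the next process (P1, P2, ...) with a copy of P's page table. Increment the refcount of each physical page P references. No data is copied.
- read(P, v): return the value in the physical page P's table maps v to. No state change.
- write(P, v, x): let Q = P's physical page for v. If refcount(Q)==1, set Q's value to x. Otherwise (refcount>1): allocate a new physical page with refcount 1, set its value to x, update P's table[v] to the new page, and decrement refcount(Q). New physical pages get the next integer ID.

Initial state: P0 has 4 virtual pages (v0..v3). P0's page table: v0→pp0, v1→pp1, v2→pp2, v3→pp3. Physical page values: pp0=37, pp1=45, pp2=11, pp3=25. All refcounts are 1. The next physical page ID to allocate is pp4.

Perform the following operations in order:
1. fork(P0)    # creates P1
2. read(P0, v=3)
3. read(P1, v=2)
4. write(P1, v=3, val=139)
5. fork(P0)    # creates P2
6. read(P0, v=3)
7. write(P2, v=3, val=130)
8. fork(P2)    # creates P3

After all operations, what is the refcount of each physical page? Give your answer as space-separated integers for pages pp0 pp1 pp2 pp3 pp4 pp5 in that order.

Op 1: fork(P0) -> P1. 4 ppages; refcounts: pp0:2 pp1:2 pp2:2 pp3:2
Op 2: read(P0, v3) -> 25. No state change.
Op 3: read(P1, v2) -> 11. No state change.
Op 4: write(P1, v3, 139). refcount(pp3)=2>1 -> COPY to pp4. 5 ppages; refcounts: pp0:2 pp1:2 pp2:2 pp3:1 pp4:1
Op 5: fork(P0) -> P2. 5 ppages; refcounts: pp0:3 pp1:3 pp2:3 pp3:2 pp4:1
Op 6: read(P0, v3) -> 25. No state change.
Op 7: write(P2, v3, 130). refcount(pp3)=2>1 -> COPY to pp5. 6 ppages; refcounts: pp0:3 pp1:3 pp2:3 pp3:1 pp4:1 pp5:1
Op 8: fork(P2) -> P3. 6 ppages; refcounts: pp0:4 pp1:4 pp2:4 pp3:1 pp4:1 pp5:2

Answer: 4 4 4 1 1 2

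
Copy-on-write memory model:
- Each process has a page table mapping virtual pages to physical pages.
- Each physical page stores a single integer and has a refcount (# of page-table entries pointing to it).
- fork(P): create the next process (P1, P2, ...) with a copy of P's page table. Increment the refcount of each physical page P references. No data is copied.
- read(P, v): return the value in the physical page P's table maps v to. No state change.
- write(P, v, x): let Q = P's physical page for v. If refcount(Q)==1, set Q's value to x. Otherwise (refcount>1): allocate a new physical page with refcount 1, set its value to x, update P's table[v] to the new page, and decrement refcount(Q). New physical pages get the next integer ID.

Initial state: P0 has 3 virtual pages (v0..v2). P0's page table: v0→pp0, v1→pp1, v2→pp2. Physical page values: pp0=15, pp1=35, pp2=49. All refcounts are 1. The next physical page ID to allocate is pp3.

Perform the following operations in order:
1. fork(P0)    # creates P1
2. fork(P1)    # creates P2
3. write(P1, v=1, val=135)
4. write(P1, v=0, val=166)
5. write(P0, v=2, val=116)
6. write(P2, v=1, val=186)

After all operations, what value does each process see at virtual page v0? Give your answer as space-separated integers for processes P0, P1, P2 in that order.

Op 1: fork(P0) -> P1. 3 ppages; refcounts: pp0:2 pp1:2 pp2:2
Op 2: fork(P1) -> P2. 3 ppages; refcounts: pp0:3 pp1:3 pp2:3
Op 3: write(P1, v1, 135). refcount(pp1)=3>1 -> COPY to pp3. 4 ppages; refcounts: pp0:3 pp1:2 pp2:3 pp3:1
Op 4: write(P1, v0, 166). refcount(pp0)=3>1 -> COPY to pp4. 5 ppages; refcounts: pp0:2 pp1:2 pp2:3 pp3:1 pp4:1
Op 5: write(P0, v2, 116). refcount(pp2)=3>1 -> COPY to pp5. 6 ppages; refcounts: pp0:2 pp1:2 pp2:2 pp3:1 pp4:1 pp5:1
Op 6: write(P2, v1, 186). refcount(pp1)=2>1 -> COPY to pp6. 7 ppages; refcounts: pp0:2 pp1:1 pp2:2 pp3:1 pp4:1 pp5:1 pp6:1
P0: v0 -> pp0 = 15
P1: v0 -> pp4 = 166
P2: v0 -> pp0 = 15

Answer: 15 166 15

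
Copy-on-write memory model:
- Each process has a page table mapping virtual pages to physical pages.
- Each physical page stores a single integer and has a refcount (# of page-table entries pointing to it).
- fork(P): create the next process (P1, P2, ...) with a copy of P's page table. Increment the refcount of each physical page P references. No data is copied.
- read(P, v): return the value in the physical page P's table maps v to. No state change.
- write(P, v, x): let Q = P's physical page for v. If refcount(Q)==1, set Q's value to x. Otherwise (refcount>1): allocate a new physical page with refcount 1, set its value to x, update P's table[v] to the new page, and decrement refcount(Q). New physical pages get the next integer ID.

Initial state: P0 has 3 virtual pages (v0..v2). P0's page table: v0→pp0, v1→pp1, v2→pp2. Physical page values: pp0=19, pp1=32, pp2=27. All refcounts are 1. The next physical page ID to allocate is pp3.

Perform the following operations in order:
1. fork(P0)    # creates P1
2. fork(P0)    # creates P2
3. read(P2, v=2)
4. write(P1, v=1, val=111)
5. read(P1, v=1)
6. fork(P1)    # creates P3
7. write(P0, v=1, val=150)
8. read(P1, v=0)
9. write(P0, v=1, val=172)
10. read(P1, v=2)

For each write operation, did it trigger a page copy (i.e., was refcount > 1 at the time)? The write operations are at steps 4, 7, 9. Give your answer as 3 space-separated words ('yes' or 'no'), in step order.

Op 1: fork(P0) -> P1. 3 ppages; refcounts: pp0:2 pp1:2 pp2:2
Op 2: fork(P0) -> P2. 3 ppages; refcounts: pp0:3 pp1:3 pp2:3
Op 3: read(P2, v2) -> 27. No state change.
Op 4: write(P1, v1, 111). refcount(pp1)=3>1 -> COPY to pp3. 4 ppages; refcounts: pp0:3 pp1:2 pp2:3 pp3:1
Op 5: read(P1, v1) -> 111. No state change.
Op 6: fork(P1) -> P3. 4 ppages; refcounts: pp0:4 pp1:2 pp2:4 pp3:2
Op 7: write(P0, v1, 150). refcount(pp1)=2>1 -> COPY to pp4. 5 ppages; refcounts: pp0:4 pp1:1 pp2:4 pp3:2 pp4:1
Op 8: read(P1, v0) -> 19. No state change.
Op 9: write(P0, v1, 172). refcount(pp4)=1 -> write in place. 5 ppages; refcounts: pp0:4 pp1:1 pp2:4 pp3:2 pp4:1
Op 10: read(P1, v2) -> 27. No state change.

yes yes no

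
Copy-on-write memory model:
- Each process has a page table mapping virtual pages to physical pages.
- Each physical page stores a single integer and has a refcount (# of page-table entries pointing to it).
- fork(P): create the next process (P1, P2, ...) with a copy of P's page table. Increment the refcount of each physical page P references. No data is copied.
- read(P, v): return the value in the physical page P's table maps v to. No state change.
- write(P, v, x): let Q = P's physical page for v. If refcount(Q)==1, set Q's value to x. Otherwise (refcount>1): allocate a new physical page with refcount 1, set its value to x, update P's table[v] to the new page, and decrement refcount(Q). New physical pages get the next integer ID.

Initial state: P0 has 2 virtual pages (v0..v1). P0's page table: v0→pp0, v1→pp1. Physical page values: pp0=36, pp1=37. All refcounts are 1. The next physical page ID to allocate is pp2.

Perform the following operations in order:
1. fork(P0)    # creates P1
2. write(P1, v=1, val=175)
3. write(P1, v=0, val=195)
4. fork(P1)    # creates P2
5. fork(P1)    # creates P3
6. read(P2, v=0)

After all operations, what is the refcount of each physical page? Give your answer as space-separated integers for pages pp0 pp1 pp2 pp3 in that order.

Answer: 1 1 3 3

Derivation:
Op 1: fork(P0) -> P1. 2 ppages; refcounts: pp0:2 pp1:2
Op 2: write(P1, v1, 175). refcount(pp1)=2>1 -> COPY to pp2. 3 ppages; refcounts: pp0:2 pp1:1 pp2:1
Op 3: write(P1, v0, 195). refcount(pp0)=2>1 -> COPY to pp3. 4 ppages; refcounts: pp0:1 pp1:1 pp2:1 pp3:1
Op 4: fork(P1) -> P2. 4 ppages; refcounts: pp0:1 pp1:1 pp2:2 pp3:2
Op 5: fork(P1) -> P3. 4 ppages; refcounts: pp0:1 pp1:1 pp2:3 pp3:3
Op 6: read(P2, v0) -> 195. No state change.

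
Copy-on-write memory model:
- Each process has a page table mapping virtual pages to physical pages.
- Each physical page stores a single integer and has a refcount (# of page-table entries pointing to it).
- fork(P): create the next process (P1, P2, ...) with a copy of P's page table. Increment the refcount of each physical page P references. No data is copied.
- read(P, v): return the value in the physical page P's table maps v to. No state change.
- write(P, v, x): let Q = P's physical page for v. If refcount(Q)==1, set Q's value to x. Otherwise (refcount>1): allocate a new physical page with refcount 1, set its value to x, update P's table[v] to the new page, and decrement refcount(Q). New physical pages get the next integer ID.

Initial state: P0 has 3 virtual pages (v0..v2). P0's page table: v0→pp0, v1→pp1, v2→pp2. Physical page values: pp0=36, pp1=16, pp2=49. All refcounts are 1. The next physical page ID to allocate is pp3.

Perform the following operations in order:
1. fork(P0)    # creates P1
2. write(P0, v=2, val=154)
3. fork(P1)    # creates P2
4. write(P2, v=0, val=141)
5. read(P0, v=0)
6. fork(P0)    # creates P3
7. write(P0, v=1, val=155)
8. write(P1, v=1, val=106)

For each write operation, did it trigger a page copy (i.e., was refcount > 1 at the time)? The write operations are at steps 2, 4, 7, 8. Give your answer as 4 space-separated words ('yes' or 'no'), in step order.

Op 1: fork(P0) -> P1. 3 ppages; refcounts: pp0:2 pp1:2 pp2:2
Op 2: write(P0, v2, 154). refcount(pp2)=2>1 -> COPY to pp3. 4 ppages; refcounts: pp0:2 pp1:2 pp2:1 pp3:1
Op 3: fork(P1) -> P2. 4 ppages; refcounts: pp0:3 pp1:3 pp2:2 pp3:1
Op 4: write(P2, v0, 141). refcount(pp0)=3>1 -> COPY to pp4. 5 ppages; refcounts: pp0:2 pp1:3 pp2:2 pp3:1 pp4:1
Op 5: read(P0, v0) -> 36. No state change.
Op 6: fork(P0) -> P3. 5 ppages; refcounts: pp0:3 pp1:4 pp2:2 pp3:2 pp4:1
Op 7: write(P0, v1, 155). refcount(pp1)=4>1 -> COPY to pp5. 6 ppages; refcounts: pp0:3 pp1:3 pp2:2 pp3:2 pp4:1 pp5:1
Op 8: write(P1, v1, 106). refcount(pp1)=3>1 -> COPY to pp6. 7 ppages; refcounts: pp0:3 pp1:2 pp2:2 pp3:2 pp4:1 pp5:1 pp6:1

yes yes yes yes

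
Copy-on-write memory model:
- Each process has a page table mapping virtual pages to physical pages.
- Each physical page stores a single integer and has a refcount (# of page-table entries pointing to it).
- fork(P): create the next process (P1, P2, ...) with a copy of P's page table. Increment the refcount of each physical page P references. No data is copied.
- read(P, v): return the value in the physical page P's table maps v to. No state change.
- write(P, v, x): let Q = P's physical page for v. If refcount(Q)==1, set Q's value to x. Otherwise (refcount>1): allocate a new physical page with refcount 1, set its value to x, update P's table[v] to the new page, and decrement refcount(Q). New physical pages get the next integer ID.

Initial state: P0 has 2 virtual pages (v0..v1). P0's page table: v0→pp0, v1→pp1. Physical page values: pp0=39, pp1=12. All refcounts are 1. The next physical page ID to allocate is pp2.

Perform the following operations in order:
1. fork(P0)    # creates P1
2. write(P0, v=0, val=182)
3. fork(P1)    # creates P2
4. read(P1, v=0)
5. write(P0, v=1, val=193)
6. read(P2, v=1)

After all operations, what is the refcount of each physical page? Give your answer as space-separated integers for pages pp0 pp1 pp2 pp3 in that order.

Op 1: fork(P0) -> P1. 2 ppages; refcounts: pp0:2 pp1:2
Op 2: write(P0, v0, 182). refcount(pp0)=2>1 -> COPY to pp2. 3 ppages; refcounts: pp0:1 pp1:2 pp2:1
Op 3: fork(P1) -> P2. 3 ppages; refcounts: pp0:2 pp1:3 pp2:1
Op 4: read(P1, v0) -> 39. No state change.
Op 5: write(P0, v1, 193). refcount(pp1)=3>1 -> COPY to pp3. 4 ppages; refcounts: pp0:2 pp1:2 pp2:1 pp3:1
Op 6: read(P2, v1) -> 12. No state change.

Answer: 2 2 1 1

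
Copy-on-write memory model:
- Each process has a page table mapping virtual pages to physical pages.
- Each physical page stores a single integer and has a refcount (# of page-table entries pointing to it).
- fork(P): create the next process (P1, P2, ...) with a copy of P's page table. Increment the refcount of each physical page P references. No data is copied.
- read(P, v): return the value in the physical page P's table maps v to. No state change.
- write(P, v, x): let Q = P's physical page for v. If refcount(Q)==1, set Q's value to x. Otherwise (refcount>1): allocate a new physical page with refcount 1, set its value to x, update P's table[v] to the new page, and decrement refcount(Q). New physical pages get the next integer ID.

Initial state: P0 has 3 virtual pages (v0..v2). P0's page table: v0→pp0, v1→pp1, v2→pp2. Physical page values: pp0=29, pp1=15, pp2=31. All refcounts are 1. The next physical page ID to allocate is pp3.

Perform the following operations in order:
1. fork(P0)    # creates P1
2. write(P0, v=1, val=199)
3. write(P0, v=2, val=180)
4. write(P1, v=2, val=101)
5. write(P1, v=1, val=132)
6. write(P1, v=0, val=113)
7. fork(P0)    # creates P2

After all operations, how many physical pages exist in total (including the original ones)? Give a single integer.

Op 1: fork(P0) -> P1. 3 ppages; refcounts: pp0:2 pp1:2 pp2:2
Op 2: write(P0, v1, 199). refcount(pp1)=2>1 -> COPY to pp3. 4 ppages; refcounts: pp0:2 pp1:1 pp2:2 pp3:1
Op 3: write(P0, v2, 180). refcount(pp2)=2>1 -> COPY to pp4. 5 ppages; refcounts: pp0:2 pp1:1 pp2:1 pp3:1 pp4:1
Op 4: write(P1, v2, 101). refcount(pp2)=1 -> write in place. 5 ppages; refcounts: pp0:2 pp1:1 pp2:1 pp3:1 pp4:1
Op 5: write(P1, v1, 132). refcount(pp1)=1 -> write in place. 5 ppages; refcounts: pp0:2 pp1:1 pp2:1 pp3:1 pp4:1
Op 6: write(P1, v0, 113). refcount(pp0)=2>1 -> COPY to pp5. 6 ppages; refcounts: pp0:1 pp1:1 pp2:1 pp3:1 pp4:1 pp5:1
Op 7: fork(P0) -> P2. 6 ppages; refcounts: pp0:2 pp1:1 pp2:1 pp3:2 pp4:2 pp5:1

Answer: 6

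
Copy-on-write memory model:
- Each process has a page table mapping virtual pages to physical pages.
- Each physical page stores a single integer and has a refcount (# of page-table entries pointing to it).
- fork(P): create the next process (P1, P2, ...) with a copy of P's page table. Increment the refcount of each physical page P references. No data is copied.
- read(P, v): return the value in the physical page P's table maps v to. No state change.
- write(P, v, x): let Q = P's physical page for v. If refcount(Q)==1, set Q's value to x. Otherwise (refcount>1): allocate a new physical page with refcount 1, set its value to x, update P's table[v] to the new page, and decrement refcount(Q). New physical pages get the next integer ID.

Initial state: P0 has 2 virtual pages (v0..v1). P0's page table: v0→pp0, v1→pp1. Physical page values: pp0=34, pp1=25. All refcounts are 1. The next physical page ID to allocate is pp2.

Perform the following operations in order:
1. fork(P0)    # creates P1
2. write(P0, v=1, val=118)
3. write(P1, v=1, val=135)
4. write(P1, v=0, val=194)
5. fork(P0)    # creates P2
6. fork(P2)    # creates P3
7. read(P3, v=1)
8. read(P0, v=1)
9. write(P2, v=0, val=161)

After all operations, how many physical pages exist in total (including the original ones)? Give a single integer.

Op 1: fork(P0) -> P1. 2 ppages; refcounts: pp0:2 pp1:2
Op 2: write(P0, v1, 118). refcount(pp1)=2>1 -> COPY to pp2. 3 ppages; refcounts: pp0:2 pp1:1 pp2:1
Op 3: write(P1, v1, 135). refcount(pp1)=1 -> write in place. 3 ppages; refcounts: pp0:2 pp1:1 pp2:1
Op 4: write(P1, v0, 194). refcount(pp0)=2>1 -> COPY to pp3. 4 ppages; refcounts: pp0:1 pp1:1 pp2:1 pp3:1
Op 5: fork(P0) -> P2. 4 ppages; refcounts: pp0:2 pp1:1 pp2:2 pp3:1
Op 6: fork(P2) -> P3. 4 ppages; refcounts: pp0:3 pp1:1 pp2:3 pp3:1
Op 7: read(P3, v1) -> 118. No state change.
Op 8: read(P0, v1) -> 118. No state change.
Op 9: write(P2, v0, 161). refcount(pp0)=3>1 -> COPY to pp4. 5 ppages; refcounts: pp0:2 pp1:1 pp2:3 pp3:1 pp4:1

Answer: 5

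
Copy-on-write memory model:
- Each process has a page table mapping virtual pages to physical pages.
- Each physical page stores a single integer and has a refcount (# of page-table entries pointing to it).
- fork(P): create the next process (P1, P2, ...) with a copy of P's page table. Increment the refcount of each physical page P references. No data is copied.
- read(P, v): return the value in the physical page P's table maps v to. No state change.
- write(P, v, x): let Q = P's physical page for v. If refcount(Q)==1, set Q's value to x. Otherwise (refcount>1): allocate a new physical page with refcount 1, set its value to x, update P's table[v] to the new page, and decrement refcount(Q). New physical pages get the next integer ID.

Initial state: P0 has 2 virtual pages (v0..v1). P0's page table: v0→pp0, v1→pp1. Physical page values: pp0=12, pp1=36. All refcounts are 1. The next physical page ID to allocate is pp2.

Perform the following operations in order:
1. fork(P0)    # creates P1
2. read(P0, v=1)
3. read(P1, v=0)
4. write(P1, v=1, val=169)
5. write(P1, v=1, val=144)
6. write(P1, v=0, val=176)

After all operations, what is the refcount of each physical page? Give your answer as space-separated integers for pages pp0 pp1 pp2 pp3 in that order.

Answer: 1 1 1 1

Derivation:
Op 1: fork(P0) -> P1. 2 ppages; refcounts: pp0:2 pp1:2
Op 2: read(P0, v1) -> 36. No state change.
Op 3: read(P1, v0) -> 12. No state change.
Op 4: write(P1, v1, 169). refcount(pp1)=2>1 -> COPY to pp2. 3 ppages; refcounts: pp0:2 pp1:1 pp2:1
Op 5: write(P1, v1, 144). refcount(pp2)=1 -> write in place. 3 ppages; refcounts: pp0:2 pp1:1 pp2:1
Op 6: write(P1, v0, 176). refcount(pp0)=2>1 -> COPY to pp3. 4 ppages; refcounts: pp0:1 pp1:1 pp2:1 pp3:1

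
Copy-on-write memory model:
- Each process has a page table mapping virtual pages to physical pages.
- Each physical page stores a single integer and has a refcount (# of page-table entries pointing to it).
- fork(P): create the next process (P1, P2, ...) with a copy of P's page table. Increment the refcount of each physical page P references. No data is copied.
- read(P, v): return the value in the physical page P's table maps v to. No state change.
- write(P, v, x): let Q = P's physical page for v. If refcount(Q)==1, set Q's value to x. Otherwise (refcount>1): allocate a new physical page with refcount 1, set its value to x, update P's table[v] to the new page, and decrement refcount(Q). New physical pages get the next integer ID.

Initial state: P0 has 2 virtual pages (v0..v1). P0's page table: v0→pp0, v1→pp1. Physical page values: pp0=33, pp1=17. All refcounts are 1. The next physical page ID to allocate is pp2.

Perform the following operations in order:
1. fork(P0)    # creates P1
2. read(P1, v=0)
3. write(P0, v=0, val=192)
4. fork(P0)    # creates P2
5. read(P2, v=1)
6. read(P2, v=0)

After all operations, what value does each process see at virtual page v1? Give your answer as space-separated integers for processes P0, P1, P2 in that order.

Answer: 17 17 17

Derivation:
Op 1: fork(P0) -> P1. 2 ppages; refcounts: pp0:2 pp1:2
Op 2: read(P1, v0) -> 33. No state change.
Op 3: write(P0, v0, 192). refcount(pp0)=2>1 -> COPY to pp2. 3 ppages; refcounts: pp0:1 pp1:2 pp2:1
Op 4: fork(P0) -> P2. 3 ppages; refcounts: pp0:1 pp1:3 pp2:2
Op 5: read(P2, v1) -> 17. No state change.
Op 6: read(P2, v0) -> 192. No state change.
P0: v1 -> pp1 = 17
P1: v1 -> pp1 = 17
P2: v1 -> pp1 = 17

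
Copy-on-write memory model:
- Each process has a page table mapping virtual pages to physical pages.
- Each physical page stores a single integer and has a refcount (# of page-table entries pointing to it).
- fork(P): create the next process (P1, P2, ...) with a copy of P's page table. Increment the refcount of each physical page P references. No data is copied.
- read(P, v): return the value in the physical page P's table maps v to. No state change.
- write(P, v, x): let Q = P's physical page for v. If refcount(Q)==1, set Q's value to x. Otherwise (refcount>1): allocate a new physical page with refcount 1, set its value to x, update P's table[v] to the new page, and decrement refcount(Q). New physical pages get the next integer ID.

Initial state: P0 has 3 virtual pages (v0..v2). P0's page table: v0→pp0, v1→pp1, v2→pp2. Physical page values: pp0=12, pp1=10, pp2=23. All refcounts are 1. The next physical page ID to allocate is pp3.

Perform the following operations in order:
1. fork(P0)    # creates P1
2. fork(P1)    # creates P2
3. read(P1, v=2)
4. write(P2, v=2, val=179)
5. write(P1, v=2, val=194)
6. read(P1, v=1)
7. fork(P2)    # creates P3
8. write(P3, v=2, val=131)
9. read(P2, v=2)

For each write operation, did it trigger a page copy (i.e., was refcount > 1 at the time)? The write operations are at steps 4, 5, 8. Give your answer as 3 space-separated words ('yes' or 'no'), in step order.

Op 1: fork(P0) -> P1. 3 ppages; refcounts: pp0:2 pp1:2 pp2:2
Op 2: fork(P1) -> P2. 3 ppages; refcounts: pp0:3 pp1:3 pp2:3
Op 3: read(P1, v2) -> 23. No state change.
Op 4: write(P2, v2, 179). refcount(pp2)=3>1 -> COPY to pp3. 4 ppages; refcounts: pp0:3 pp1:3 pp2:2 pp3:1
Op 5: write(P1, v2, 194). refcount(pp2)=2>1 -> COPY to pp4. 5 ppages; refcounts: pp0:3 pp1:3 pp2:1 pp3:1 pp4:1
Op 6: read(P1, v1) -> 10. No state change.
Op 7: fork(P2) -> P3. 5 ppages; refcounts: pp0:4 pp1:4 pp2:1 pp3:2 pp4:1
Op 8: write(P3, v2, 131). refcount(pp3)=2>1 -> COPY to pp5. 6 ppages; refcounts: pp0:4 pp1:4 pp2:1 pp3:1 pp4:1 pp5:1
Op 9: read(P2, v2) -> 179. No state change.

yes yes yes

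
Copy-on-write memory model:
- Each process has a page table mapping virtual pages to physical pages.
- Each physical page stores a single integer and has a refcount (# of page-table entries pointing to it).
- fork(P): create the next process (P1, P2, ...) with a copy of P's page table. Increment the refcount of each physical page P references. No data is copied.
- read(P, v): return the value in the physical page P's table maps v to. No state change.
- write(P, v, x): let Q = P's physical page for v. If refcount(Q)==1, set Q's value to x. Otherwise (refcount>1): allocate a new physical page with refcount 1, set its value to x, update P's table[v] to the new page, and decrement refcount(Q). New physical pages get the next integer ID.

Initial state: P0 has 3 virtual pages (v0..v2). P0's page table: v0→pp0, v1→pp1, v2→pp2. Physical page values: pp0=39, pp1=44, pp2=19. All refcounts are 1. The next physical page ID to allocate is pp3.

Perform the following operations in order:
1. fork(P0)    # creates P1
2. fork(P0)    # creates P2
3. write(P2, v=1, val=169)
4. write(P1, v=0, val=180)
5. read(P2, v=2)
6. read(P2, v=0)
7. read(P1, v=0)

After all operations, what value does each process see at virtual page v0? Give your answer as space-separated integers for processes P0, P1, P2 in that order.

Answer: 39 180 39

Derivation:
Op 1: fork(P0) -> P1. 3 ppages; refcounts: pp0:2 pp1:2 pp2:2
Op 2: fork(P0) -> P2. 3 ppages; refcounts: pp0:3 pp1:3 pp2:3
Op 3: write(P2, v1, 169). refcount(pp1)=3>1 -> COPY to pp3. 4 ppages; refcounts: pp0:3 pp1:2 pp2:3 pp3:1
Op 4: write(P1, v0, 180). refcount(pp0)=3>1 -> COPY to pp4. 5 ppages; refcounts: pp0:2 pp1:2 pp2:3 pp3:1 pp4:1
Op 5: read(P2, v2) -> 19. No state change.
Op 6: read(P2, v0) -> 39. No state change.
Op 7: read(P1, v0) -> 180. No state change.
P0: v0 -> pp0 = 39
P1: v0 -> pp4 = 180
P2: v0 -> pp0 = 39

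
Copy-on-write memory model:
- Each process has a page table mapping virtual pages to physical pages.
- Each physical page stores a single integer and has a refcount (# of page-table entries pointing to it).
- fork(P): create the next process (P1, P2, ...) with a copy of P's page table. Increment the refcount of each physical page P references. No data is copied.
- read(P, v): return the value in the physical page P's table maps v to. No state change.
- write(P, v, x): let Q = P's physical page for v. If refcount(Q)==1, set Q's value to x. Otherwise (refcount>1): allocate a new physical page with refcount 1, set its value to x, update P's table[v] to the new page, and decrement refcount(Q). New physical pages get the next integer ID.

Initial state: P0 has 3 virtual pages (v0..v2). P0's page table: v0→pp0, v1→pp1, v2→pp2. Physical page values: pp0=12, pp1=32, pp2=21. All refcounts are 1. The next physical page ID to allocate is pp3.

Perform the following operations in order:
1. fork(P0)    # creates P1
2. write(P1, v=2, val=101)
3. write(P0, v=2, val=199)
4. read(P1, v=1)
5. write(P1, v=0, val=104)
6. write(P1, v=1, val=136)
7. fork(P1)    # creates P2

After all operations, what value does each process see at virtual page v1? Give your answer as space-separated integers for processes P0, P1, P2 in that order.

Op 1: fork(P0) -> P1. 3 ppages; refcounts: pp0:2 pp1:2 pp2:2
Op 2: write(P1, v2, 101). refcount(pp2)=2>1 -> COPY to pp3. 4 ppages; refcounts: pp0:2 pp1:2 pp2:1 pp3:1
Op 3: write(P0, v2, 199). refcount(pp2)=1 -> write in place. 4 ppages; refcounts: pp0:2 pp1:2 pp2:1 pp3:1
Op 4: read(P1, v1) -> 32. No state change.
Op 5: write(P1, v0, 104). refcount(pp0)=2>1 -> COPY to pp4. 5 ppages; refcounts: pp0:1 pp1:2 pp2:1 pp3:1 pp4:1
Op 6: write(P1, v1, 136). refcount(pp1)=2>1 -> COPY to pp5. 6 ppages; refcounts: pp0:1 pp1:1 pp2:1 pp3:1 pp4:1 pp5:1
Op 7: fork(P1) -> P2. 6 ppages; refcounts: pp0:1 pp1:1 pp2:1 pp3:2 pp4:2 pp5:2
P0: v1 -> pp1 = 32
P1: v1 -> pp5 = 136
P2: v1 -> pp5 = 136

Answer: 32 136 136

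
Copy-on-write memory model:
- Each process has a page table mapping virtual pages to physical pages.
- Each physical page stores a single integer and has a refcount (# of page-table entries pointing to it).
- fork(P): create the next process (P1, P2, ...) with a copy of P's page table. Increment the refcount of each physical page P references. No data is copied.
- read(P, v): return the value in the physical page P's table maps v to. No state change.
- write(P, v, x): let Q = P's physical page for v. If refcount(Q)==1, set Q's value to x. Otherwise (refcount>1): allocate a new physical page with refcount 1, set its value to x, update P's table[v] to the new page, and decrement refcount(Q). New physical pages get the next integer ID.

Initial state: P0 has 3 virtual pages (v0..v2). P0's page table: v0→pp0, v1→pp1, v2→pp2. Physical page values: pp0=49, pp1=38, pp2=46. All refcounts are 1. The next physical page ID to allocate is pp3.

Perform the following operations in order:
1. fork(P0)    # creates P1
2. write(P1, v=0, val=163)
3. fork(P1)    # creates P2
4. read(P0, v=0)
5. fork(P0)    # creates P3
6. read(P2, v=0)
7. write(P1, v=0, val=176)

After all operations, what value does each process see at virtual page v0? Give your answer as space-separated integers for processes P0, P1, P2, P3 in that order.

Op 1: fork(P0) -> P1. 3 ppages; refcounts: pp0:2 pp1:2 pp2:2
Op 2: write(P1, v0, 163). refcount(pp0)=2>1 -> COPY to pp3. 4 ppages; refcounts: pp0:1 pp1:2 pp2:2 pp3:1
Op 3: fork(P1) -> P2. 4 ppages; refcounts: pp0:1 pp1:3 pp2:3 pp3:2
Op 4: read(P0, v0) -> 49. No state change.
Op 5: fork(P0) -> P3. 4 ppages; refcounts: pp0:2 pp1:4 pp2:4 pp3:2
Op 6: read(P2, v0) -> 163. No state change.
Op 7: write(P1, v0, 176). refcount(pp3)=2>1 -> COPY to pp4. 5 ppages; refcounts: pp0:2 pp1:4 pp2:4 pp3:1 pp4:1
P0: v0 -> pp0 = 49
P1: v0 -> pp4 = 176
P2: v0 -> pp3 = 163
P3: v0 -> pp0 = 49

Answer: 49 176 163 49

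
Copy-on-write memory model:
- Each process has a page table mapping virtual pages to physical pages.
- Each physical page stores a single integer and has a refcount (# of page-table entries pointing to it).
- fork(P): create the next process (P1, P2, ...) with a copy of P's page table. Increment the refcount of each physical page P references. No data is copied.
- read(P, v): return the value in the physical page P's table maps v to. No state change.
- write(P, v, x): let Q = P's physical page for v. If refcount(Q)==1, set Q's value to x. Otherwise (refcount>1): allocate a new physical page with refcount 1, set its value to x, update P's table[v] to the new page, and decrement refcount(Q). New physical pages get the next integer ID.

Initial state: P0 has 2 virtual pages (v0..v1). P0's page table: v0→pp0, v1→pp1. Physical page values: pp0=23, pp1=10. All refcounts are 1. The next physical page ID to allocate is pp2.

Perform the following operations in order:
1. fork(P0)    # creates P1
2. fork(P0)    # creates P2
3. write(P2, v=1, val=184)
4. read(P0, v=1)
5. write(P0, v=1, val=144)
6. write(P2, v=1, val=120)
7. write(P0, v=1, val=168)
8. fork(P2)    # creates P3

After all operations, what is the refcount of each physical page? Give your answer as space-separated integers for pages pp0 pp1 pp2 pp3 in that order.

Answer: 4 1 2 1

Derivation:
Op 1: fork(P0) -> P1. 2 ppages; refcounts: pp0:2 pp1:2
Op 2: fork(P0) -> P2. 2 ppages; refcounts: pp0:3 pp1:3
Op 3: write(P2, v1, 184). refcount(pp1)=3>1 -> COPY to pp2. 3 ppages; refcounts: pp0:3 pp1:2 pp2:1
Op 4: read(P0, v1) -> 10. No state change.
Op 5: write(P0, v1, 144). refcount(pp1)=2>1 -> COPY to pp3. 4 ppages; refcounts: pp0:3 pp1:1 pp2:1 pp3:1
Op 6: write(P2, v1, 120). refcount(pp2)=1 -> write in place. 4 ppages; refcounts: pp0:3 pp1:1 pp2:1 pp3:1
Op 7: write(P0, v1, 168). refcount(pp3)=1 -> write in place. 4 ppages; refcounts: pp0:3 pp1:1 pp2:1 pp3:1
Op 8: fork(P2) -> P3. 4 ppages; refcounts: pp0:4 pp1:1 pp2:2 pp3:1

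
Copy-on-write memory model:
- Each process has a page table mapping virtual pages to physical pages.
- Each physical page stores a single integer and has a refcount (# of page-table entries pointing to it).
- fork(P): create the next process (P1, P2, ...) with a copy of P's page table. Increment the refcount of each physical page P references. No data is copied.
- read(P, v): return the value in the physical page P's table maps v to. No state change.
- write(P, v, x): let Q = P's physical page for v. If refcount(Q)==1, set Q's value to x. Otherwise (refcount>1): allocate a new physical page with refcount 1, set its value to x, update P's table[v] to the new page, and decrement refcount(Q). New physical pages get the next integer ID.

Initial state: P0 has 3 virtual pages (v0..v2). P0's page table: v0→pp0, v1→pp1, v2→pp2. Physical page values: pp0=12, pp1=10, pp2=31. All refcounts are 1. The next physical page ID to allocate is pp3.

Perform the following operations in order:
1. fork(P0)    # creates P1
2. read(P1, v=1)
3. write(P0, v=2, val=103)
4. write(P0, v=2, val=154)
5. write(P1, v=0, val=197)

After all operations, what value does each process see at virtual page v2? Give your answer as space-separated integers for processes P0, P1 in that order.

Op 1: fork(P0) -> P1. 3 ppages; refcounts: pp0:2 pp1:2 pp2:2
Op 2: read(P1, v1) -> 10. No state change.
Op 3: write(P0, v2, 103). refcount(pp2)=2>1 -> COPY to pp3. 4 ppages; refcounts: pp0:2 pp1:2 pp2:1 pp3:1
Op 4: write(P0, v2, 154). refcount(pp3)=1 -> write in place. 4 ppages; refcounts: pp0:2 pp1:2 pp2:1 pp3:1
Op 5: write(P1, v0, 197). refcount(pp0)=2>1 -> COPY to pp4. 5 ppages; refcounts: pp0:1 pp1:2 pp2:1 pp3:1 pp4:1
P0: v2 -> pp3 = 154
P1: v2 -> pp2 = 31

Answer: 154 31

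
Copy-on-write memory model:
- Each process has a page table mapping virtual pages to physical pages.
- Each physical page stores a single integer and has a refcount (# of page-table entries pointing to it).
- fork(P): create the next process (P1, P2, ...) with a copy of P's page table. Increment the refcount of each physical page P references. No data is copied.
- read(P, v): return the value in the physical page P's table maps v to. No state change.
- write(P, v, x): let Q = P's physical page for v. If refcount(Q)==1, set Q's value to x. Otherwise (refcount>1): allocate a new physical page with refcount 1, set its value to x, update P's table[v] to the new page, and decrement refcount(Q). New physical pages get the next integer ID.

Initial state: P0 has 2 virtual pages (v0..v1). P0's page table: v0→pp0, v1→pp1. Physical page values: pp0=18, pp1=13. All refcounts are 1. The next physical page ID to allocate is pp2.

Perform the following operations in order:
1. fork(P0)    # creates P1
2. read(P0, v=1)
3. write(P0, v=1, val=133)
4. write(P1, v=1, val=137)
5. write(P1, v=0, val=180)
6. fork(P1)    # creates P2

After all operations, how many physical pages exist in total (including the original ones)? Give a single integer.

Op 1: fork(P0) -> P1. 2 ppages; refcounts: pp0:2 pp1:2
Op 2: read(P0, v1) -> 13. No state change.
Op 3: write(P0, v1, 133). refcount(pp1)=2>1 -> COPY to pp2. 3 ppages; refcounts: pp0:2 pp1:1 pp2:1
Op 4: write(P1, v1, 137). refcount(pp1)=1 -> write in place. 3 ppages; refcounts: pp0:2 pp1:1 pp2:1
Op 5: write(P1, v0, 180). refcount(pp0)=2>1 -> COPY to pp3. 4 ppages; refcounts: pp0:1 pp1:1 pp2:1 pp3:1
Op 6: fork(P1) -> P2. 4 ppages; refcounts: pp0:1 pp1:2 pp2:1 pp3:2

Answer: 4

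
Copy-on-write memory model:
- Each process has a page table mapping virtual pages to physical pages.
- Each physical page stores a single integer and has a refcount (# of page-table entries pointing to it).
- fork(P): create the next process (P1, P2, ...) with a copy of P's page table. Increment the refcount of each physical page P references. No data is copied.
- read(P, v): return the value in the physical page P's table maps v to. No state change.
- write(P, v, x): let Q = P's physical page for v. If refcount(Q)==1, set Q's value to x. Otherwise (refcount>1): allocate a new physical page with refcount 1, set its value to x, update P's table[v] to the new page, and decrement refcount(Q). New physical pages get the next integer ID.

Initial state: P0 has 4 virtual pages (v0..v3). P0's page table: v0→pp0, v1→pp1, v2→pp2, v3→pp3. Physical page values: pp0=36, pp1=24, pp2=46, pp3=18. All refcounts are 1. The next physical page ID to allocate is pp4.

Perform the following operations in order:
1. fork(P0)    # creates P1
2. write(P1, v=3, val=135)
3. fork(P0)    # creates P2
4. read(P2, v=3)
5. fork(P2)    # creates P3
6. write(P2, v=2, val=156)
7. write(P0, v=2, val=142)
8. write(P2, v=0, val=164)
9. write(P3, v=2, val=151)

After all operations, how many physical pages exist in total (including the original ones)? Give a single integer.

Answer: 9

Derivation:
Op 1: fork(P0) -> P1. 4 ppages; refcounts: pp0:2 pp1:2 pp2:2 pp3:2
Op 2: write(P1, v3, 135). refcount(pp3)=2>1 -> COPY to pp4. 5 ppages; refcounts: pp0:2 pp1:2 pp2:2 pp3:1 pp4:1
Op 3: fork(P0) -> P2. 5 ppages; refcounts: pp0:3 pp1:3 pp2:3 pp3:2 pp4:1
Op 4: read(P2, v3) -> 18. No state change.
Op 5: fork(P2) -> P3. 5 ppages; refcounts: pp0:4 pp1:4 pp2:4 pp3:3 pp4:1
Op 6: write(P2, v2, 156). refcount(pp2)=4>1 -> COPY to pp5. 6 ppages; refcounts: pp0:4 pp1:4 pp2:3 pp3:3 pp4:1 pp5:1
Op 7: write(P0, v2, 142). refcount(pp2)=3>1 -> COPY to pp6. 7 ppages; refcounts: pp0:4 pp1:4 pp2:2 pp3:3 pp4:1 pp5:1 pp6:1
Op 8: write(P2, v0, 164). refcount(pp0)=4>1 -> COPY to pp7. 8 ppages; refcounts: pp0:3 pp1:4 pp2:2 pp3:3 pp4:1 pp5:1 pp6:1 pp7:1
Op 9: write(P3, v2, 151). refcount(pp2)=2>1 -> COPY to pp8. 9 ppages; refcounts: pp0:3 pp1:4 pp2:1 pp3:3 pp4:1 pp5:1 pp6:1 pp7:1 pp8:1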